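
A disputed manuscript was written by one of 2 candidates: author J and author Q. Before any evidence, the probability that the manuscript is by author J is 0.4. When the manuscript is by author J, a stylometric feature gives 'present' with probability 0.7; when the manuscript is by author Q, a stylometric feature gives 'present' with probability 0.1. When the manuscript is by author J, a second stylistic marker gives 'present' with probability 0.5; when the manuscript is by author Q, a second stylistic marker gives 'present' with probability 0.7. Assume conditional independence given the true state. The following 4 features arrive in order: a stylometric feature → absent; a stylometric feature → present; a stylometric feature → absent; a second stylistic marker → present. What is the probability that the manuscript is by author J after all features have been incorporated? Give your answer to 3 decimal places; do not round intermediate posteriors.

0.270

After a stylometric feature='absent': P(author J) = 0.3·0.4000 / (0.3·0.4000 + 0.9·0.6000) ≈ 0.1818
After a stylometric feature='present': P(author J) = 0.7·0.1818 / (0.7·0.1818 + 0.1·0.8182) ≈ 0.6087
After a stylometric feature='absent': P(author J) = 0.3·0.6087 / (0.3·0.6087 + 0.9·0.3913) ≈ 0.3415
After a second stylistic marker='present': P(author J) = 0.5·0.3415 / (0.5·0.3415 + 0.7·0.6585) ≈ 0.2703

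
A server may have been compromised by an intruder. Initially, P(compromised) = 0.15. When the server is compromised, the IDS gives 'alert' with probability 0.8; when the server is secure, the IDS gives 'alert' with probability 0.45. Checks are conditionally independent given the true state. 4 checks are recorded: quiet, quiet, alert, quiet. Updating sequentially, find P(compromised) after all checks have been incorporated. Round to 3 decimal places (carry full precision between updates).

After 'quiet': P(compromised) = 0.2·0.1500 / (0.2·0.1500 + 0.55·0.8500) ≈ 0.0603
After 'quiet': P(compromised) = 0.2·0.0603 / (0.2·0.0603 + 0.55·0.9397) ≈ 0.0228
After 'alert': P(compromised) = 0.8·0.0228 / (0.8·0.0228 + 0.45·0.9772) ≈ 0.0398
After 'quiet': P(compromised) = 0.2·0.0398 / (0.2·0.0398 + 0.55·0.9602) ≈ 0.0149

0.015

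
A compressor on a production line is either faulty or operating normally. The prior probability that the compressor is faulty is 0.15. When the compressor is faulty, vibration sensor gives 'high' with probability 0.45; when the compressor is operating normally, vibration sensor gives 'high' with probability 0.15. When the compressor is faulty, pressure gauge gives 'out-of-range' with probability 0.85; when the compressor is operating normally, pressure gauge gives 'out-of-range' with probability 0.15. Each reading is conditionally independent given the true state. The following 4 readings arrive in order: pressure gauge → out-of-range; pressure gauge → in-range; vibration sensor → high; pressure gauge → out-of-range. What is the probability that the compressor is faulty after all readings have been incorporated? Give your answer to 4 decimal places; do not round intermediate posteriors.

0.7500

After pressure gauge='out-of-range': P(faulty) = 0.85·0.1500 / (0.85·0.1500 + 0.15·0.8500) ≈ 0.5000
After pressure gauge='in-range': P(faulty) = 0.15·0.5000 / (0.15·0.5000 + 0.85·0.5000) ≈ 0.1500
After vibration sensor='high': P(faulty) = 0.45·0.1500 / (0.45·0.1500 + 0.15·0.8500) ≈ 0.3462
After pressure gauge='out-of-range': P(faulty) = 0.85·0.3462 / (0.85·0.3462 + 0.15·0.6538) ≈ 0.7500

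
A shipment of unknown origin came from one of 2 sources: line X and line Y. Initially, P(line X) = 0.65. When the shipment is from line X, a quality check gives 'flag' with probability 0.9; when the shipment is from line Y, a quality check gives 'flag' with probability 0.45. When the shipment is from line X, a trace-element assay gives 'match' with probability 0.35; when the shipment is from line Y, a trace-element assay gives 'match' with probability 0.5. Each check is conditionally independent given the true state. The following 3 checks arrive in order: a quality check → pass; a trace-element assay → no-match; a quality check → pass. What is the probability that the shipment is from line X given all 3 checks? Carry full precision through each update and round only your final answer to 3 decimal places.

After a quality check='pass': P(line X) = 0.1·0.6500 / (0.1·0.6500 + 0.55·0.3500) ≈ 0.2524
After a trace-element assay='no-match': P(line X) = 0.65·0.2524 / (0.65·0.2524 + 0.5·0.7476) ≈ 0.3051
After a quality check='pass': P(line X) = 0.1·0.3051 / (0.1·0.3051 + 0.55·0.6949) ≈ 0.0739

0.074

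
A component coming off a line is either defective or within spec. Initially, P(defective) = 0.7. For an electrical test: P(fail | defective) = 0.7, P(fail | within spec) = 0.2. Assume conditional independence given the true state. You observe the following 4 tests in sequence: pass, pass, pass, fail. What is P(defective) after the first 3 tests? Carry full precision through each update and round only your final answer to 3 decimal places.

After 'pass': P(defective) = 0.3·0.7000 / (0.3·0.7000 + 0.8·0.3000) ≈ 0.4667
After 'pass': P(defective) = 0.3·0.4667 / (0.3·0.4667 + 0.8·0.5333) ≈ 0.2471
After 'pass': P(defective) = 0.3·0.2471 / (0.3·0.2471 + 0.8·0.7529) ≈ 0.1096

0.110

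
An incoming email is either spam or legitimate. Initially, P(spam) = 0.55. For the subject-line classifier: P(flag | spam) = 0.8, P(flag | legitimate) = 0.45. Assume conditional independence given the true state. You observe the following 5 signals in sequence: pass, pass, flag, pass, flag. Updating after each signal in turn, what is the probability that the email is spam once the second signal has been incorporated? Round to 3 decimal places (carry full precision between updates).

After 'pass': P(spam) = 0.2·0.5500 / (0.2·0.5500 + 0.55·0.4500) ≈ 0.3077
After 'pass': P(spam) = 0.2·0.3077 / (0.2·0.3077 + 0.55·0.6923) ≈ 0.1391

0.139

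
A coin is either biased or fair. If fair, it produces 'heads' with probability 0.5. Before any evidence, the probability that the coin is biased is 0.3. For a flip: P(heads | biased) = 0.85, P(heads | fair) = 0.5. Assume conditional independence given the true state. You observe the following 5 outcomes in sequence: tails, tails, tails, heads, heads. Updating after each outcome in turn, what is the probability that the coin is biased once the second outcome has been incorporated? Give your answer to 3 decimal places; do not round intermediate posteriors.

Each posterior becomes the prior for the next update.
After 'tails': P(biased) = 0.15·0.3000 / (0.15·0.3000 + 0.5·0.7000) ≈ 0.1139
After 'tails': P(biased) = 0.15·0.1139 / (0.15·0.1139 + 0.5·0.8861) ≈ 0.0371

0.037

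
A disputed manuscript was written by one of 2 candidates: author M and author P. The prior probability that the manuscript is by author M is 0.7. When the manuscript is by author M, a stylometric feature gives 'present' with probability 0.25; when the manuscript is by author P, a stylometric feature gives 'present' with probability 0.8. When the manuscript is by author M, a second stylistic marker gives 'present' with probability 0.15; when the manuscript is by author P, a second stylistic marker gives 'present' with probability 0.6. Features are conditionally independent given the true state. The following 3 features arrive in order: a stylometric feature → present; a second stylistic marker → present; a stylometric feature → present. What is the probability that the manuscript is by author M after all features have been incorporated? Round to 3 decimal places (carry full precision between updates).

0.054

Each posterior becomes the prior for the next update.
After a stylometric feature='present': P(author M) = 0.25·0.7000 / (0.25·0.7000 + 0.8·0.3000) ≈ 0.4217
After a second stylistic marker='present': P(author M) = 0.15·0.4217 / (0.15·0.4217 + 0.6·0.5783) ≈ 0.1542
After a stylometric feature='present': P(author M) = 0.25·0.1542 / (0.25·0.1542 + 0.8·0.8458) ≈ 0.0539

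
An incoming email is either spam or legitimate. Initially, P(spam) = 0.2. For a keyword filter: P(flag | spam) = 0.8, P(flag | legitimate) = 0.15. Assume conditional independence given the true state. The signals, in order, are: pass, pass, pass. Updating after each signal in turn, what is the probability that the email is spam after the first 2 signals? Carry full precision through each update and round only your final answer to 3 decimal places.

Each posterior becomes the prior for the next update.
After 'pass': P(spam) = 0.2·0.2000 / (0.2·0.2000 + 0.85·0.8000) ≈ 0.0556
After 'pass': P(spam) = 0.2·0.0556 / (0.2·0.0556 + 0.85·0.9444) ≈ 0.0137

0.014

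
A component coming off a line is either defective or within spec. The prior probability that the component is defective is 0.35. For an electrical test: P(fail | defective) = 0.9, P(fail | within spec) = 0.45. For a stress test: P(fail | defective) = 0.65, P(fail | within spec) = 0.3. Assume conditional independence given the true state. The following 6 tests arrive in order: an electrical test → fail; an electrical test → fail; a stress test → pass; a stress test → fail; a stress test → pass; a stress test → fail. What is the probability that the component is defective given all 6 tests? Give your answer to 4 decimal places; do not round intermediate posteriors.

After an electrical test='fail': P(defective) = 0.9·0.3500 / (0.9·0.3500 + 0.45·0.6500) ≈ 0.5185
After an electrical test='fail': P(defective) = 0.9·0.5185 / (0.9·0.5185 + 0.45·0.4815) ≈ 0.6829
After a stress test='pass': P(defective) = 0.35·0.6829 / (0.35·0.6829 + 0.7·0.3171) ≈ 0.5185
After a stress test='fail': P(defective) = 0.65·0.5185 / (0.65·0.5185 + 0.3·0.4815) ≈ 0.7000
After a stress test='pass': P(defective) = 0.35·0.7000 / (0.35·0.7000 + 0.7·0.3000) ≈ 0.5385
After a stress test='fail': P(defective) = 0.65·0.5385 / (0.65·0.5385 + 0.3·0.4615) ≈ 0.7165

0.7165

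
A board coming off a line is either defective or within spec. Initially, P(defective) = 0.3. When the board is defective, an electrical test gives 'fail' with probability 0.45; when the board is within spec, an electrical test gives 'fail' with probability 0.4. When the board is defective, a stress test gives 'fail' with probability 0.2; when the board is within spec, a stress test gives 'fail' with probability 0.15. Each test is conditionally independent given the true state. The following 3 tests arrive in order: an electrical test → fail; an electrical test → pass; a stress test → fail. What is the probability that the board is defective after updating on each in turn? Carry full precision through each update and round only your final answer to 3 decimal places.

After an electrical test='fail': P(defective) = 0.45·0.3000 / (0.45·0.3000 + 0.4·0.7000) ≈ 0.3253
After an electrical test='pass': P(defective) = 0.55·0.3253 / (0.55·0.3253 + 0.6·0.6747) ≈ 0.3065
After a stress test='fail': P(defective) = 0.2·0.3065 / (0.2·0.3065 + 0.15·0.6935) ≈ 0.3708

0.371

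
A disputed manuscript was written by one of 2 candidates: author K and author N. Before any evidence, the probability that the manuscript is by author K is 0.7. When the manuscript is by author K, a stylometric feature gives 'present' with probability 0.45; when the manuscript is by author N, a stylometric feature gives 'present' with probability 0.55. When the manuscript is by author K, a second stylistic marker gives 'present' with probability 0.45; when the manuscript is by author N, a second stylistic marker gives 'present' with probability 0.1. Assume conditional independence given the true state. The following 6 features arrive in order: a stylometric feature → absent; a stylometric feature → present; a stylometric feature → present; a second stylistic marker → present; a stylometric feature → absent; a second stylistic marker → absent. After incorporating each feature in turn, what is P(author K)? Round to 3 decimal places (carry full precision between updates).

0.865

After a stylometric feature='absent': P(author K) = 0.55·0.7000 / (0.55·0.7000 + 0.45·0.3000) ≈ 0.7404
After a stylometric feature='present': P(author K) = 0.45·0.7404 / (0.45·0.7404 + 0.55·0.2596) ≈ 0.7000
After a stylometric feature='present': P(author K) = 0.45·0.7000 / (0.45·0.7000 + 0.55·0.3000) ≈ 0.6562
After a second stylistic marker='present': P(author K) = 0.45·0.6562 / (0.45·0.6562 + 0.1·0.3438) ≈ 0.8957
After a stylometric feature='absent': P(author K) = 0.55·0.8957 / (0.55·0.8957 + 0.45·0.1043) ≈ 0.9130
After a second stylistic marker='absent': P(author K) = 0.55·0.9130 / (0.55·0.9130 + 0.9·0.0870) ≈ 0.8652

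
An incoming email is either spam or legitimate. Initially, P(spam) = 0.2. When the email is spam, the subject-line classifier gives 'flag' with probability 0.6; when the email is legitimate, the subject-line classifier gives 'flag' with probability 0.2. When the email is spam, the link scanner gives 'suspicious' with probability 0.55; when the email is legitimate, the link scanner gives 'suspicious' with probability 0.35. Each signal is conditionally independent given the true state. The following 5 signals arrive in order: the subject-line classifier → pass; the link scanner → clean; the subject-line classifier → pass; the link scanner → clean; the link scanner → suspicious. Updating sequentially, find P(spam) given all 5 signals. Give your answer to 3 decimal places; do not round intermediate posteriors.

Each posterior becomes the prior for the next update.
After the subject-line classifier='pass': P(spam) = 0.4·0.2000 / (0.4·0.2000 + 0.8·0.8000) ≈ 0.1111
After the link scanner='clean': P(spam) = 0.45·0.1111 / (0.45·0.1111 + 0.65·0.8889) ≈ 0.0796
After the subject-line classifier='pass': P(spam) = 0.4·0.0796 / (0.4·0.0796 + 0.8·0.9204) ≈ 0.0415
After the link scanner='clean': P(spam) = 0.45·0.0415 / (0.45·0.0415 + 0.65·0.9585) ≈ 0.0291
After the link scanner='suspicious': P(spam) = 0.55·0.0291 / (0.55·0.0291 + 0.35·0.9709) ≈ 0.0450

0.045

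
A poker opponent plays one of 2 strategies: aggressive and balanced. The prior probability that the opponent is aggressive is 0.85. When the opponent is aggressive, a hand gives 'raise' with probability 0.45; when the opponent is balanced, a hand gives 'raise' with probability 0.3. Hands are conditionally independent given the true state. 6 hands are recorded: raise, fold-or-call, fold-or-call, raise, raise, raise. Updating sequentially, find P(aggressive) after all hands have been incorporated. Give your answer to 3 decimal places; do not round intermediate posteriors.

0.947

Each posterior becomes the prior for the next update.
After 'raise': P(aggressive) = 0.45·0.8500 / (0.45·0.8500 + 0.3·0.1500) ≈ 0.8947
After 'fold-or-call': P(aggressive) = 0.55·0.8947 / (0.55·0.8947 + 0.7·0.1053) ≈ 0.8698
After 'fold-or-call': P(aggressive) = 0.55·0.8698 / (0.55·0.8698 + 0.7·0.1302) ≈ 0.8399
After 'raise': P(aggressive) = 0.45·0.8399 / (0.45·0.8399 + 0.3·0.1601) ≈ 0.8873
After 'raise': P(aggressive) = 0.45·0.8873 / (0.45·0.8873 + 0.3·0.1127) ≈ 0.9219
After 'raise': P(aggressive) = 0.45·0.9219 / (0.45·0.9219 + 0.3·0.0781) ≈ 0.9466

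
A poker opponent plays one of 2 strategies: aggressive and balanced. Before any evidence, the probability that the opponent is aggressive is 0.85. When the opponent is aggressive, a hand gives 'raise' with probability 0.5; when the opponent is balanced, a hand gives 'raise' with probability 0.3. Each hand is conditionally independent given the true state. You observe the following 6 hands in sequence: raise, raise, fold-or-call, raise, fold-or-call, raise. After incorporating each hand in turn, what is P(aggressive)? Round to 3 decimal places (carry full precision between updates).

After 'raise': P(aggressive) = 0.5·0.8500 / (0.5·0.8500 + 0.3·0.1500) ≈ 0.9043
After 'raise': P(aggressive) = 0.5·0.9043 / (0.5·0.9043 + 0.3·0.0957) ≈ 0.9403
After 'fold-or-call': P(aggressive) = 0.5·0.9403 / (0.5·0.9403 + 0.7·0.0597) ≈ 0.9183
After 'raise': P(aggressive) = 0.5·0.9183 / (0.5·0.9183 + 0.3·0.0817) ≈ 0.9493
After 'fold-or-call': P(aggressive) = 0.5·0.9493 / (0.5·0.9493 + 0.7·0.0507) ≈ 0.9305
After 'raise': P(aggressive) = 0.5·0.9305 / (0.5·0.9305 + 0.3·0.0695) ≈ 0.9571

0.957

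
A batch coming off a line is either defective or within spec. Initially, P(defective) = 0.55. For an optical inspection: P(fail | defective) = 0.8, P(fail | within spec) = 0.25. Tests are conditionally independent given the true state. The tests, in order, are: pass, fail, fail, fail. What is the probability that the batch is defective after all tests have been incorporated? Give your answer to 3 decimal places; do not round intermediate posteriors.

0.914

After 'pass': P(defective) = 0.2·0.5500 / (0.2·0.5500 + 0.75·0.4500) ≈ 0.2458
After 'fail': P(defective) = 0.8·0.2458 / (0.8·0.2458 + 0.25·0.7542) ≈ 0.5105
After 'fail': P(defective) = 0.8·0.5105 / (0.8·0.5105 + 0.25·0.4895) ≈ 0.7695
After 'fail': P(defective) = 0.8·0.7695 / (0.8·0.7695 + 0.25·0.2305) ≈ 0.9144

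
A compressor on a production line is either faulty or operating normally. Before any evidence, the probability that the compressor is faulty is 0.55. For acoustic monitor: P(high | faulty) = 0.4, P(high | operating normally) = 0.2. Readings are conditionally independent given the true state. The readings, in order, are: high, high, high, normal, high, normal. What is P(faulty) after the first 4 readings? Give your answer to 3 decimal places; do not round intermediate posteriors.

Each posterior becomes the prior for the next update.
After 'high': P(faulty) = 0.4·0.5500 / (0.4·0.5500 + 0.2·0.4500) ≈ 0.7097
After 'high': P(faulty) = 0.4·0.7097 / (0.4·0.7097 + 0.2·0.2903) ≈ 0.8302
After 'high': P(faulty) = 0.4·0.8302 / (0.4·0.8302 + 0.2·0.1698) ≈ 0.9072
After 'normal': P(faulty) = 0.6·0.9072 / (0.6·0.9072 + 0.8·0.0928) ≈ 0.8800

0.880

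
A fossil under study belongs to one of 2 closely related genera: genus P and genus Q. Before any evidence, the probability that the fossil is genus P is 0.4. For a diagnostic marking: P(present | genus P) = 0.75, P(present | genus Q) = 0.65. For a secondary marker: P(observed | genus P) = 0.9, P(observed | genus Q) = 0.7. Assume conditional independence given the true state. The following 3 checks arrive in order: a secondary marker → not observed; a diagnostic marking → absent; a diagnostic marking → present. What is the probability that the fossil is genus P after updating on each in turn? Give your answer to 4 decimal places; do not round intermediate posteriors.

After a secondary marker='not observed': P(genus P) = 0.1·0.4000 / (0.1·0.4000 + 0.3·0.6000) ≈ 0.1818
After a diagnostic marking='absent': P(genus P) = 0.25·0.1818 / (0.25·0.1818 + 0.35·0.8182) ≈ 0.1370
After a diagnostic marking='present': P(genus P) = 0.75·0.1370 / (0.75·0.1370 + 0.65·0.8630) ≈ 0.1548

0.1548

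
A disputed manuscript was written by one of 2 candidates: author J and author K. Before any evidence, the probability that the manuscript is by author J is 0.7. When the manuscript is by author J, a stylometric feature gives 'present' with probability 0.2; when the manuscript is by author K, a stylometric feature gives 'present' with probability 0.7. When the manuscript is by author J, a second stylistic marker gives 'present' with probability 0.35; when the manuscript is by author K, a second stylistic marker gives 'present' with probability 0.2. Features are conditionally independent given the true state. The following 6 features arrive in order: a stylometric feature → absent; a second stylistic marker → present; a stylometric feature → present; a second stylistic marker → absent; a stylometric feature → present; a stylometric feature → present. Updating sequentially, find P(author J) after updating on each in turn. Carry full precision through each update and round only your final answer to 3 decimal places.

0.171

After a stylometric feature='absent': P(author J) = 0.8·0.7000 / (0.8·0.7000 + 0.3·0.3000) ≈ 0.8615
After a second stylistic marker='present': P(author J) = 0.35·0.8615 / (0.35·0.8615 + 0.2·0.1385) ≈ 0.9159
After a stylometric feature='present': P(author J) = 0.2·0.9159 / (0.2·0.9159 + 0.7·0.0841) ≈ 0.7568
After a second stylistic marker='absent': P(author J) = 0.65·0.7568 / (0.65·0.7568 + 0.8·0.2432) ≈ 0.7165
After a stylometric feature='present': P(author J) = 0.2·0.7165 / (0.2·0.7165 + 0.7·0.2835) ≈ 0.4194
After a stylometric feature='present': P(author J) = 0.2·0.4194 / (0.2·0.4194 + 0.7·0.5806) ≈ 0.1711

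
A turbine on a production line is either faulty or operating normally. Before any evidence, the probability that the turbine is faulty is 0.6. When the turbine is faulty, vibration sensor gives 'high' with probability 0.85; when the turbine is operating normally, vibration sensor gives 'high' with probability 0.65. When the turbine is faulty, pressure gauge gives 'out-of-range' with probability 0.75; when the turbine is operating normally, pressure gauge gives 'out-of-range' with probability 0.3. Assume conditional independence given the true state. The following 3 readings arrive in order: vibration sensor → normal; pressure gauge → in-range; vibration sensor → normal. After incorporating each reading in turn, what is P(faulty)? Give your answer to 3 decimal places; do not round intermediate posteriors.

0.090

After vibration sensor='normal': P(faulty) = 0.15·0.6000 / (0.15·0.6000 + 0.35·0.4000) ≈ 0.3913
After pressure gauge='in-range': P(faulty) = 0.25·0.3913 / (0.25·0.3913 + 0.7·0.6087) ≈ 0.1867
After vibration sensor='normal': P(faulty) = 0.15·0.1867 / (0.15·0.1867 + 0.35·0.8133) ≈ 0.0896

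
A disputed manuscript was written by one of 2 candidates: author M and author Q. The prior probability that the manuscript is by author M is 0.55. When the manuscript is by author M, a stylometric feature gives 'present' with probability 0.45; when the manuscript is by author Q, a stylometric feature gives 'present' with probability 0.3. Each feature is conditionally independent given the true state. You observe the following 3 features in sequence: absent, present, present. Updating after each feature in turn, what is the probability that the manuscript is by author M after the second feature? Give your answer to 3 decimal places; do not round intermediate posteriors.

0.590

After 'absent': P(author M) = 0.55·0.5500 / (0.55·0.5500 + 0.7·0.4500) ≈ 0.4899
After 'present': P(author M) = 0.45·0.4899 / (0.45·0.4899 + 0.3·0.5101) ≈ 0.5902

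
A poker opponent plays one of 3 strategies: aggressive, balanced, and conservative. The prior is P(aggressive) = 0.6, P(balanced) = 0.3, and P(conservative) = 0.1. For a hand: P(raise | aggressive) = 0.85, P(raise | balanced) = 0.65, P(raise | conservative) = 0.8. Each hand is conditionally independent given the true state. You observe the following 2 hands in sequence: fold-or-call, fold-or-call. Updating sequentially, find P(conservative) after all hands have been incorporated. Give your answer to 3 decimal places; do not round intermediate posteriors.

0.074

After 'fold-or-call': normaliser = 0.15·0.6000 + 0.35·0.3000 + 0.2·0.1000; P(aggressive) ≈ 0.4186, P(balanced) ≈ 0.4884, P(conservative) ≈ 0.0930
After 'fold-or-call': normaliser = 0.15·0.4186 + 0.35·0.4884 + 0.2·0.0930; P(aggressive) ≈ 0.2488, P(balanced) ≈ 0.6774, P(conservative) ≈ 0.0737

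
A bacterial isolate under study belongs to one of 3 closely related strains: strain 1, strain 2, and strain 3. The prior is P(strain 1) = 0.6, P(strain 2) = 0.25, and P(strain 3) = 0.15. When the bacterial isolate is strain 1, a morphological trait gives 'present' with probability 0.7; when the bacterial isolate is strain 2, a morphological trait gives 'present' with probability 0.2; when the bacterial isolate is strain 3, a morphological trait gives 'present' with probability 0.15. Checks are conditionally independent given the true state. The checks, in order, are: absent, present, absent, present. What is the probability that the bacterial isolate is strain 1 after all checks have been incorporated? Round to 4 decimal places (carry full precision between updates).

After 'absent': normaliser = 0.3·0.6000 + 0.8·0.2500 + 0.85·0.1500; P(strain 1) ≈ 0.3547, P(strain 2) ≈ 0.3941, P(strain 3) ≈ 0.2512
After 'present': normaliser = 0.7·0.3547 + 0.2·0.3941 + 0.15·0.2512; P(strain 1) ≈ 0.6806, P(strain 2) ≈ 0.2161, P(strain 3) ≈ 0.1033
After 'absent': normaliser = 0.3·0.6806 + 0.8·0.2161 + 0.85·0.1033; P(strain 1) ≈ 0.4392, P(strain 2) ≈ 0.3718, P(strain 3) ≈ 0.1889
After 'present': normaliser = 0.7·0.4392 + 0.2·0.3718 + 0.15·0.1889; P(strain 1) ≈ 0.7496, P(strain 2) ≈ 0.1813, P(strain 3) ≈ 0.0691

0.7496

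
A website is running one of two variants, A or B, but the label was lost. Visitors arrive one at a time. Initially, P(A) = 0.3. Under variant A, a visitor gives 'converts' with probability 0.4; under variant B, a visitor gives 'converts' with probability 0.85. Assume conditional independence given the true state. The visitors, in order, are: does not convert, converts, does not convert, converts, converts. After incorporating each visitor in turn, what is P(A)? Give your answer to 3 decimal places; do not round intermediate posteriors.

After 'does not convert': P(A) = 0.6·0.3000 / (0.6·0.3000 + 0.15·0.7000) ≈ 0.6316
After 'converts': P(A) = 0.4·0.6316 / (0.4·0.6316 + 0.85·0.3684) ≈ 0.4465
After 'does not convert': P(A) = 0.6·0.4465 / (0.6·0.4465 + 0.15·0.5535) ≈ 0.7634
After 'converts': P(A) = 0.4·0.7634 / (0.4·0.7634 + 0.85·0.2366) ≈ 0.6029
After 'converts': P(A) = 0.4·0.6029 / (0.4·0.6029 + 0.85·0.3971) ≈ 0.4168

0.417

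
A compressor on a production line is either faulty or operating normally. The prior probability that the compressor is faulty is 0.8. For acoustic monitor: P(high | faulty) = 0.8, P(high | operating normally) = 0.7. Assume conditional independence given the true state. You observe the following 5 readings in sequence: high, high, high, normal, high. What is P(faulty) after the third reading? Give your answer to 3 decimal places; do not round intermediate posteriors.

After 'high': P(faulty) = 0.8·0.8000 / (0.8·0.8000 + 0.7·0.2000) ≈ 0.8205
After 'high': P(faulty) = 0.8·0.8205 / (0.8·0.8205 + 0.7·0.1795) ≈ 0.8393
After 'high': P(faulty) = 0.8·0.8393 / (0.8·0.8393 + 0.7·0.1607) ≈ 0.8565

0.857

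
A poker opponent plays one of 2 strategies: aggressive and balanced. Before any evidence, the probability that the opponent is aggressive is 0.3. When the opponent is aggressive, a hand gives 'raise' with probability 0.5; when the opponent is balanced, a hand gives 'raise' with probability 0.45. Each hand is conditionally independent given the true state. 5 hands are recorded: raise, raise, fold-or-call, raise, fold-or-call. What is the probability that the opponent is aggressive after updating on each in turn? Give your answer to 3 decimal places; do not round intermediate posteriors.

After 'raise': P(aggressive) = 0.5·0.3000 / (0.5·0.3000 + 0.45·0.7000) ≈ 0.3226
After 'raise': P(aggressive) = 0.5·0.3226 / (0.5·0.3226 + 0.45·0.6774) ≈ 0.3460
After 'fold-or-call': P(aggressive) = 0.5·0.3460 / (0.5·0.3460 + 0.55·0.6540) ≈ 0.3248
After 'raise': P(aggressive) = 0.5·0.3248 / (0.5·0.3248 + 0.45·0.6752) ≈ 0.3483
After 'fold-or-call': P(aggressive) = 0.5·0.3483 / (0.5·0.3483 + 0.55·0.6517) ≈ 0.3270

0.327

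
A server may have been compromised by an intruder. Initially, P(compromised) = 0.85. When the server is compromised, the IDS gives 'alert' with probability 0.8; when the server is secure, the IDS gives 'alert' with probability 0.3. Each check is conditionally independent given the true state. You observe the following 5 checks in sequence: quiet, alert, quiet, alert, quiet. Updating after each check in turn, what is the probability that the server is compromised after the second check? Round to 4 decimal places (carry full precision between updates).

0.8119

After 'quiet': P(compromised) = 0.2·0.8500 / (0.2·0.8500 + 0.7·0.1500) ≈ 0.6182
After 'alert': P(compromised) = 0.8·0.6182 / (0.8·0.6182 + 0.3·0.3818) ≈ 0.8119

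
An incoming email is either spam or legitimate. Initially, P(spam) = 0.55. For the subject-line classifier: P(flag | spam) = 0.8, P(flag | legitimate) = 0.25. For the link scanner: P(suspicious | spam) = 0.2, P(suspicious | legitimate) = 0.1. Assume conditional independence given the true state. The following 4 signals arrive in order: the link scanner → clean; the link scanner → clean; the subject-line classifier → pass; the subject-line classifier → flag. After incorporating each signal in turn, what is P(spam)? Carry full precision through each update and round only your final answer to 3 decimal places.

After the link scanner='clean': P(spam) = 0.8·0.5500 / (0.8·0.5500 + 0.9·0.4500) ≈ 0.5207
After the link scanner='clean': P(spam) = 0.8·0.5207 / (0.8·0.5207 + 0.9·0.4793) ≈ 0.4913
After the subject-line classifier='pass': P(spam) = 0.2·0.4913 / (0.2·0.4913 + 0.75·0.5087) ≈ 0.2048
After the subject-line classifier='flag': P(spam) = 0.8·0.2048 / (0.8·0.2048 + 0.25·0.7952) ≈ 0.4518

0.452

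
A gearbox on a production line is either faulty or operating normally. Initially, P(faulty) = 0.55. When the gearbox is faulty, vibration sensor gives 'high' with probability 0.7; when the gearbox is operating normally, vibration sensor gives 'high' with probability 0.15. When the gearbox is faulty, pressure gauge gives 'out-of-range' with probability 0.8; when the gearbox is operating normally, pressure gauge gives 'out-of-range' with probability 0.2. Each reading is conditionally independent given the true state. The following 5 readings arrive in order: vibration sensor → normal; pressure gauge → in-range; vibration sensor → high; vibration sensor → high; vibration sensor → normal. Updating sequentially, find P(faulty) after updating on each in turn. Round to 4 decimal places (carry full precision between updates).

After vibration sensor='normal': P(faulty) = 0.3·0.5500 / (0.3·0.5500 + 0.85·0.4500) ≈ 0.3014
After pressure gauge='in-range': P(faulty) = 0.2·0.3014 / (0.2·0.3014 + 0.8·0.6986) ≈ 0.0973
After vibration sensor='high': P(faulty) = 0.7·0.0973 / (0.7·0.0973 + 0.15·0.9027) ≈ 0.3348
After vibration sensor='high': P(faulty) = 0.7·0.3348 / (0.7·0.3348 + 0.15·0.6652) ≈ 0.7014
After vibration sensor='normal': P(faulty) = 0.3·0.7014 / (0.3·0.7014 + 0.85·0.2986) ≈ 0.4532

0.4532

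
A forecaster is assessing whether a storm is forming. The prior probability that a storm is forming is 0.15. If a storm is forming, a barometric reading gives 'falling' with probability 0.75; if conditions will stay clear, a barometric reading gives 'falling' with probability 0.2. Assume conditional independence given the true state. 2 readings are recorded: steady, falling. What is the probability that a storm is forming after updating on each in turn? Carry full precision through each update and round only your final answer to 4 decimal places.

After 'steady': P(storm) = 0.25·0.1500 / (0.25·0.1500 + 0.8·0.8500) ≈ 0.0523
After 'falling': P(storm) = 0.75·0.0523 / (0.75·0.0523 + 0.2·0.9477) ≈ 0.1714

0.1714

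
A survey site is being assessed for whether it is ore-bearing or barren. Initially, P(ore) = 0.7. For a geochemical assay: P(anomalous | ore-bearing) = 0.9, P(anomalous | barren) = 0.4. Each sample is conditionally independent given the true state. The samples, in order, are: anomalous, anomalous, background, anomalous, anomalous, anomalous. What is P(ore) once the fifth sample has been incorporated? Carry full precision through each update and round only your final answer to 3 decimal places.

After 'anomalous': P(ore) = 0.9·0.7000 / (0.9·0.7000 + 0.4·0.3000) ≈ 0.8400
After 'anomalous': P(ore) = 0.9·0.8400 / (0.9·0.8400 + 0.4·0.1600) ≈ 0.9220
After 'background': P(ore) = 0.1·0.9220 / (0.1·0.9220 + 0.6·0.0780) ≈ 0.6632
After 'anomalous': P(ore) = 0.9·0.6632 / (0.9·0.6632 + 0.4·0.3368) ≈ 0.8158
After 'anomalous': P(ore) = 0.9·0.8158 / (0.9·0.8158 + 0.4·0.1842) ≈ 0.9088

0.909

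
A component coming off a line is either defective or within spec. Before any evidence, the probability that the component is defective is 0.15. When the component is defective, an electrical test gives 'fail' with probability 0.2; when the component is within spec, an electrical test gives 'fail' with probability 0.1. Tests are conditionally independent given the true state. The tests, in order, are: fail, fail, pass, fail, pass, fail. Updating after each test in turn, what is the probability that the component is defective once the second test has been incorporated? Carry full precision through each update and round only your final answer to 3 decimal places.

Apply Bayes' rule sequentially, carrying P(defective) forward.
After 'fail': P(defective) = 0.2·0.1500 / (0.2·0.1500 + 0.1·0.8500) ≈ 0.2609
After 'fail': P(defective) = 0.2·0.2609 / (0.2·0.2609 + 0.1·0.7391) ≈ 0.4138

0.414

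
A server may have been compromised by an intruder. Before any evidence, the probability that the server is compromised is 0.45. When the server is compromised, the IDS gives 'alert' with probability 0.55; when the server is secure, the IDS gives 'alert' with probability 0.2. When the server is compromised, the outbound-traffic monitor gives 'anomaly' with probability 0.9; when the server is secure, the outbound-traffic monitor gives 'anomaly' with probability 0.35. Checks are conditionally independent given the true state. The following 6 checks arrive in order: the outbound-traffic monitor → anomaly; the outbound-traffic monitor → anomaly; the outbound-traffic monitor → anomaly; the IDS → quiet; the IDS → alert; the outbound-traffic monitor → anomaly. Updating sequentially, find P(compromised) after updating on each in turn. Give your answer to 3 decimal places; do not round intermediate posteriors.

0.982

After the outbound-traffic monitor='anomaly': P(compromised) = 0.9·0.4500 / (0.9·0.4500 + 0.35·0.5500) ≈ 0.6778
After the outbound-traffic monitor='anomaly': P(compromised) = 0.9·0.6778 / (0.9·0.6778 + 0.35·0.3222) ≈ 0.8440
After the outbound-traffic monitor='anomaly': P(compromised) = 0.9·0.8440 / (0.9·0.8440 + 0.35·0.1560) ≈ 0.9329
After the IDS='quiet': P(compromised) = 0.45·0.9329 / (0.45·0.9329 + 0.8·0.0671) ≈ 0.8867
After the IDS='alert': P(compromised) = 0.55·0.8867 / (0.55·0.8867 + 0.2·0.1133) ≈ 0.9556
After the outbound-traffic monitor='anomaly': P(compromised) = 0.9·0.9556 / (0.9·0.9556 + 0.35·0.0444) ≈ 0.9822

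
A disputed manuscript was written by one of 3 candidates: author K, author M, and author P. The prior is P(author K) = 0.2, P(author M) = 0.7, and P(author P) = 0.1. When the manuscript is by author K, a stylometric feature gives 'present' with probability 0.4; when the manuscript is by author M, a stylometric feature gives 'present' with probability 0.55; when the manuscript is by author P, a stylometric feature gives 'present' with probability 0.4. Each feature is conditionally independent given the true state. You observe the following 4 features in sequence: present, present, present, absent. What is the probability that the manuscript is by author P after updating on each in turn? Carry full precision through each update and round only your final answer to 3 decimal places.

After 'present': normaliser = 0.4·0.2000 + 0.55·0.7000 + 0.4·0.1000; P(author K) ≈ 0.1584, P(author M) ≈ 0.7624, P(author P) ≈ 0.0792
After 'present': normaliser = 0.4·0.1584 + 0.55·0.7624 + 0.4·0.0792; P(author K) ≈ 0.1232, P(author M) ≈ 0.8152, P(author P) ≈ 0.0616
After 'present': normaliser = 0.4·0.1232 + 0.55·0.8152 + 0.4·0.0616; P(author K) ≈ 0.0944, P(author M) ≈ 0.8585, P(author P) ≈ 0.0472
After 'absent': normaliser = 0.6·0.0944 + 0.45·0.8585 + 0.6·0.0472; P(author K) ≈ 0.1201, P(author M) ≈ 0.8198, P(author P) ≈ 0.0601

0.060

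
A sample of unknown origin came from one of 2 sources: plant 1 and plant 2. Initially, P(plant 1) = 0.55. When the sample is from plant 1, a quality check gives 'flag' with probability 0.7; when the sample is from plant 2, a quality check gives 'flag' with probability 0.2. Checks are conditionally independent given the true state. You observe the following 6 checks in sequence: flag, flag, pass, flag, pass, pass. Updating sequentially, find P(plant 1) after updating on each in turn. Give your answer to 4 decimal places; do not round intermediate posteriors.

Each posterior becomes the prior for the next update.
After 'flag': P(plant 1) = 0.7·0.5500 / (0.7·0.5500 + 0.2·0.4500) ≈ 0.8105
After 'flag': P(plant 1) = 0.7·0.8105 / (0.7·0.8105 + 0.2·0.1895) ≈ 0.9374
After 'pass': P(plant 1) = 0.3·0.9374 / (0.3·0.9374 + 0.8·0.0626) ≈ 0.8488
After 'flag': P(plant 1) = 0.7·0.8488 / (0.7·0.8488 + 0.2·0.1512) ≈ 0.9516
After 'pass': P(plant 1) = 0.3·0.9516 / (0.3·0.9516 + 0.8·0.0484) ≈ 0.8805
After 'pass': P(plant 1) = 0.3·0.8805 / (0.3·0.8805 + 0.8·0.1195) ≈ 0.7343

0.7343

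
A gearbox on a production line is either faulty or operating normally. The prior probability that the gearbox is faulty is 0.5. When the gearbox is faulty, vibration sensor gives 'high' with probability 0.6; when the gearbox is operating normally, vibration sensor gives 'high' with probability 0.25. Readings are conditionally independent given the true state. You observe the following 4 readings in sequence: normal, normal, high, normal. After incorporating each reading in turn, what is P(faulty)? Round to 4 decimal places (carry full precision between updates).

After 'normal': P(faulty) = 0.4·0.5000 / (0.4·0.5000 + 0.75·0.5000) ≈ 0.3478
After 'normal': P(faulty) = 0.4·0.3478 / (0.4·0.3478 + 0.75·0.6522) ≈ 0.2215
After 'high': P(faulty) = 0.6·0.2215 / (0.6·0.2215 + 0.25·0.7785) ≈ 0.4057
After 'normal': P(faulty) = 0.4·0.4057 / (0.4·0.4057 + 0.75·0.5943) ≈ 0.2669

0.2669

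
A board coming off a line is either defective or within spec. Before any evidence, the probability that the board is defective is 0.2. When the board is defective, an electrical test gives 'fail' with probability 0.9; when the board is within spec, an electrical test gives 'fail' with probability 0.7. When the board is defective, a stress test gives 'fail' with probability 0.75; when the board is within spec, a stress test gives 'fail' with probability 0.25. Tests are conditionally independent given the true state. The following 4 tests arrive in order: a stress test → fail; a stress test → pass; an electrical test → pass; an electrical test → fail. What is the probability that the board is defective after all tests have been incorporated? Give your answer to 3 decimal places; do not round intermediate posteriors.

After a stress test='fail': P(defective) = 0.75·0.2000 / (0.75·0.2000 + 0.25·0.8000) ≈ 0.4286
After a stress test='pass': P(defective) = 0.25·0.4286 / (0.25·0.4286 + 0.75·0.5714) ≈ 0.2000
After an electrical test='pass': P(defective) = 0.1·0.2000 / (0.1·0.2000 + 0.3·0.8000) ≈ 0.0769
After an electrical test='fail': P(defective) = 0.9·0.0769 / (0.9·0.0769 + 0.7·0.9231) ≈ 0.0968

0.097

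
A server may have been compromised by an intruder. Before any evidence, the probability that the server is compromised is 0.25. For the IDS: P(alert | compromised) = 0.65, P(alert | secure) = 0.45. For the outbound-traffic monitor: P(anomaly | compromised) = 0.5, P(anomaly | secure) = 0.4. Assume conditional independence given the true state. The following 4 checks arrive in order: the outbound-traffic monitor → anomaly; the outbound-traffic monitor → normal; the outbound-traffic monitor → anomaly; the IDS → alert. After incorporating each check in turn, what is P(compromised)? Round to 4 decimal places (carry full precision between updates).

0.3853

Apply Bayes' rule sequentially, carrying P(compromised) forward.
After the outbound-traffic monitor='anomaly': P(compromised) = 0.5·0.2500 / (0.5·0.2500 + 0.4·0.7500) ≈ 0.2941
After the outbound-traffic monitor='normal': P(compromised) = 0.5·0.2941 / (0.5·0.2941 + 0.6·0.7059) ≈ 0.2577
After the outbound-traffic monitor='anomaly': P(compromised) = 0.5·0.2577 / (0.5·0.2577 + 0.4·0.7423) ≈ 0.3027
After the IDS='alert': P(compromised) = 0.65·0.3027 / (0.65·0.3027 + 0.45·0.6973) ≈ 0.3853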